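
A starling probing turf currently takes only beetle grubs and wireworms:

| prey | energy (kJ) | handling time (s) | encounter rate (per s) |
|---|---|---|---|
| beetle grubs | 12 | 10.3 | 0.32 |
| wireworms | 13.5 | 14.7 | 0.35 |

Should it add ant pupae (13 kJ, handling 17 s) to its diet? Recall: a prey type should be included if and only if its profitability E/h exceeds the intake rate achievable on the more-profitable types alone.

On beetle grubs and wireworms alone, R = ΣλE/(1+Σλh) = 8.565/9.441 = 0.9072 kJ/s.
ant pupae: E/h = 13/17 = 0.7647 kJ/s.
Since 0.7647 < R, time spent handling ant pupae is better spent searching.

No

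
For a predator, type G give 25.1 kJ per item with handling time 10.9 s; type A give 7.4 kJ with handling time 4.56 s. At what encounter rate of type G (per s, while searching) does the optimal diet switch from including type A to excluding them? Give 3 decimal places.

At the threshold, the rate on type G alone equals the profitability of type A: λ·25.1/(1 + λ·10.9) = 7.4/4.56 = 1.623.
Rearranging, λ(25.1 − 1.623×10.9) = 1.623, so λ = 1.623/7.411 = 0.219 per s.

0.219 per s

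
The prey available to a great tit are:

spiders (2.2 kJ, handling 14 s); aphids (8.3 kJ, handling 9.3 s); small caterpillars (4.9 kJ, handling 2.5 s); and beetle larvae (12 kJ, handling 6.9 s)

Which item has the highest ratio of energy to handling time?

Profitability E/h (kJ/s): spiders = 2.2/14 = 0.157, aphids = 8.3/9.3 = 0.892, small caterpillars = 4.9/2.5 = 1.96, beetle larvae = 12/6.9 = 1.74.
Ranked: small caterpillars > beetle larvae > aphids > spiders.

small caterpillars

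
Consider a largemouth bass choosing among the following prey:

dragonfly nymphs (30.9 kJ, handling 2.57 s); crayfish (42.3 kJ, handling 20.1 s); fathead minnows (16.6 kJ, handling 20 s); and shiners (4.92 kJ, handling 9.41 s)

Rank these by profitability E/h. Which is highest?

In descending order of E/h:
dragonfly nymphs: 30.9/2.57 = 12 kJ/s
crayfish: 42.3/20.1 = 2.1 kJ/s
fathead minnows: 16.6/20 = 0.83 kJ/s
shiners: 4.92/9.41 = 0.523 kJ/s

dragonfly nymphs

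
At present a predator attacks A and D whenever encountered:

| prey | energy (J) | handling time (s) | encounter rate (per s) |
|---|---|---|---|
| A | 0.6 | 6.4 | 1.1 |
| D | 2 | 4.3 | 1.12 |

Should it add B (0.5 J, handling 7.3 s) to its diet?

Current rate: (1.1×0.6 + 1.12×2)/(1 + 1.1×6.4 + 1.12×4.3) = 0.2256 J/s.
B: E/h = 0.5/7.3 = 0.06849 J/s.
0.06849 < 0.2256, so adding B would lower the average — exclude it.

No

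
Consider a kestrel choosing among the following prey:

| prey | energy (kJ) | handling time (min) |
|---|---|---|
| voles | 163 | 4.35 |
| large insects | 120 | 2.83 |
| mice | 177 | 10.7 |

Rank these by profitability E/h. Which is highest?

Profitability E/h (kJ/min): voles = 163/4.35 = 37.5, large insects = 120/2.83 = 42.4, mice = 177/10.7 = 16.5.
Ranked: large insects > voles > mice.

large insects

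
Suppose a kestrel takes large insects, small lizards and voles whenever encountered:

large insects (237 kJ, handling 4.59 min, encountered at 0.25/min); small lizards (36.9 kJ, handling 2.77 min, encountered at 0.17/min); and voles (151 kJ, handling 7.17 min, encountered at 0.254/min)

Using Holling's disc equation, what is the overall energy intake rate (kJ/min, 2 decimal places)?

Energy encountered per unit search time: 0.25×237 + 0.17×36.9 + 0.254×151 = 103.9 kJ/min.
Handling time per unit search time: 0.25×4.59 + 0.17×2.77 + 0.254×7.17 = 3.44.
Rate = 103.9/(1 + 3.44) = 23.4 kJ/min.

23.40 kJ/min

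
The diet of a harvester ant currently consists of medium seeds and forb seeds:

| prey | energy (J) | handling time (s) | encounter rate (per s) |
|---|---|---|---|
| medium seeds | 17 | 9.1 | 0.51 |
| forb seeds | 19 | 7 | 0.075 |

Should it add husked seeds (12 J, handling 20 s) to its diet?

No

Current rate: (0.51×17 + 0.075×19)/(1 + 0.51×9.1 + 0.075×7) = 1.637 J/s.
Profitability of husked seeds: 12/20 = 0.6 J/s.
0.6 < 1.637, so adding husked seeds would lower the average — exclude it.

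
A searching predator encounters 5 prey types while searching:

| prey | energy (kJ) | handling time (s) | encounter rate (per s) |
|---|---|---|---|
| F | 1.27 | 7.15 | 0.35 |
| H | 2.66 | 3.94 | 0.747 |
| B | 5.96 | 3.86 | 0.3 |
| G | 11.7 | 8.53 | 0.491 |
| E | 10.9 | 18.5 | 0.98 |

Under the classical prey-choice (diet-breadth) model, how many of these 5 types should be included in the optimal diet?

2

Rank by E/h (kJ/s): B 1.54, G 1.37, H 0.675, E 0.589, F 0.178. Include each in turn until the next type's E/h falls below the running intake rate.
Rate on top 1: 0.8285. G: 1.37 > 0.8285 → include.
Rate on top 2: 1.187. H: 0.675 < 1.187 → exclude; stop.
Optimal diet: B, G — 2 of 5 types.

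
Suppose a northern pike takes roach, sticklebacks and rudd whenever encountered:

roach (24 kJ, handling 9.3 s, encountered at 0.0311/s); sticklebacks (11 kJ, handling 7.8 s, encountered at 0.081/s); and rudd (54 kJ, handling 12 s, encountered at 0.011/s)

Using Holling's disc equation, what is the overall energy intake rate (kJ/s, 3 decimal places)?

Energy encountered per unit search time: 0.0311×24 + 0.081×11 + 0.011×54 = 2.231 kJ/s.
Handling time per unit search time: 0.0311×9.3 + 0.081×7.8 + 0.011×12 = 1.053.
Rate = 2.231/(1 + 1.053) = 1.087 kJ/s.

1.087 kJ/s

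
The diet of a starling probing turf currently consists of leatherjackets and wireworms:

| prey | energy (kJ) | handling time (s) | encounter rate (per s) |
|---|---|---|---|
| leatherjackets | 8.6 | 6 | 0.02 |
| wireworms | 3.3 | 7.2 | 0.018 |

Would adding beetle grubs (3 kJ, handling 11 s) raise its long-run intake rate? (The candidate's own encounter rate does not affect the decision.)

On leatherjackets and wireworms alone, R = ΣλE/(1+Σλh) = 0.2314/1.25 = 0.1852 kJ/s.
Profitability of beetle grubs: 3/11 = 0.2727 kJ/s.
Since 0.2727 > R, including beetle grubs increases the long-run rate.

Yes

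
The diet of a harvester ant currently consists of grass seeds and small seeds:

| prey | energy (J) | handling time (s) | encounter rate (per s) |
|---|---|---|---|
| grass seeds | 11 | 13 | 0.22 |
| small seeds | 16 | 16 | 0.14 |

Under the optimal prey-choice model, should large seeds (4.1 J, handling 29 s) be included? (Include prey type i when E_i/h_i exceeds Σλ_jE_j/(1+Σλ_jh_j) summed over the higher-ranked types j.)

No

Intake rate on the current diet: R = (0.22×11 + 0.14×16) / (1 + 0.22×13 + 0.14×16) = 4.66/6.1 = 0.7639 J/s.
large seeds: E/h = 4.1/29 = 0.1414 J/s.
Since 0.1414 < R, time spent handling large seeds is better spent searching.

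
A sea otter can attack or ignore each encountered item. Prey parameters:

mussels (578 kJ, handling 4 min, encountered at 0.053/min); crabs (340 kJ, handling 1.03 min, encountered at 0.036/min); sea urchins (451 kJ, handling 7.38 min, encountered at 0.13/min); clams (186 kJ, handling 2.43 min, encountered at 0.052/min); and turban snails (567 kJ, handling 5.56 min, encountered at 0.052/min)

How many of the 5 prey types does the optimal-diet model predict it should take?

5

E/h in descending order: crabs 330, mussels 144, turban snails 102, clams 76.5, sea urchins 61.1 kJ/min. The optimal diet is the largest prefix of this list for which every included type satisfies E_i/h_i > R on the types above it.
Rate on top 1: 11.8. mussels: 144 > 11.8 → include.
Rate on top 2: 34.32. turban snails: 102 > 34.32 → include.
Rate on top 3: 47.04. clams: 76.5 > 47.04 → include.
Rate on top 4: 49.28. sea urchins: 61.1 > 49.28 → include.
Optimal diet: crabs, mussels, turban snails, clams, sea urchins — 5 of 5 types.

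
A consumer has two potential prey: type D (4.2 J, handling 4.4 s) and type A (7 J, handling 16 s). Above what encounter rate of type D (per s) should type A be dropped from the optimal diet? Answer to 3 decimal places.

0.192 per s

The zero-one rule: include type A iff E₂/h₂ > λE₁/(1+λh₁). Equality gives the switch point.
λE₁h₂ = E₂ + λE₂h₁ ⇒ λ = E₂/(E₁h₂ − E₂h₁) = 7/(67.2 − 30.8) = 0.1923 per s.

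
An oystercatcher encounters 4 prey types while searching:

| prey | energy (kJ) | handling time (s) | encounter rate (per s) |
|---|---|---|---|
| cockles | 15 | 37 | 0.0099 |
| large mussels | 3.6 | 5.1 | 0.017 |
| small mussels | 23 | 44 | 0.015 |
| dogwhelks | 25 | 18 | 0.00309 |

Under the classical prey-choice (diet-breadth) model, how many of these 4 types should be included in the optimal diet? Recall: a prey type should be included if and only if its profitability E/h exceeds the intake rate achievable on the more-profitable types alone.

4

Profitabilities (E/h, kJ/s): dogwhelks 1.39, large mussels 0.706, small mussels 0.523, cockles 0.405. Add prey in this order while the next type's profitability exceeds the intake rate on those already taken.
Rate on top 1: 0.07318. large mussels: 0.706 > 0.07318 → include.
Rate on top 2: 0.1212. small mussels: 0.523 > 0.1212 → include.
Rate on top 3: 0.2682. cockles: 0.405 > 0.2682 → include.
Optimal diet: dogwhelks, large mussels, small mussels, cockles — 4 of 4 types.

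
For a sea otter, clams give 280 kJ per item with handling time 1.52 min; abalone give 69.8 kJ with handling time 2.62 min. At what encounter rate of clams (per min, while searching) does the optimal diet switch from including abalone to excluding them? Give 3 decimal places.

The zero-one rule: include abalone iff E₂/h₂ > λE₁/(1+λh₁). Equality gives the switch point.
λE₁h₂ = E₂ + λE₂h₁ ⇒ λ = E₂/(E₁h₂ − E₂h₁) = 69.8/(733.6 − 106.1) = 0.1112 per min.

0.111 per min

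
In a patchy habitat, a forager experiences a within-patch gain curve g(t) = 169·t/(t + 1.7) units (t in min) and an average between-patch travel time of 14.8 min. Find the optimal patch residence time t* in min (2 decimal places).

5.02 min

Maximise g(t)/(T+t): set derivative to zero → g'(t)(T+t) = g(t).
g'(t) = 169·1.7/(t + 1.7)². Setting 169·1.7/(t+1.7)² = 169t/[(t+1.7)(14.8+t)] gives 1.7(14.8+t) = t(t+1.7), so t² = 1.7×14.8 = 25.16.
t* = √25.16 = 5.016 min.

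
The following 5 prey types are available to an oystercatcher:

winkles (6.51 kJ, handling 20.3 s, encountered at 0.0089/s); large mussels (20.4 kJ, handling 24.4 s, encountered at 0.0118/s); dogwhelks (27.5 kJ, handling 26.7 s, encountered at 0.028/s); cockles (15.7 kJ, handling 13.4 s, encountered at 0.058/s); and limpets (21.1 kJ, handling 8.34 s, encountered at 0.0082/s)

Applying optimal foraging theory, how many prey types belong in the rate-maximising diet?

Rank by E/h (kJ/s): limpets 2.53, cockles 1.17, dogwhelks 1.03, large mussels 0.836, winkles 0.321. Include each in turn until the next type's E/h falls below the running intake rate.
Rate on top 1: 0.1619. cockles: 1.17 > 0.1619 → include.
Rate on top 2: 0.5871. dogwhelks: 1.03 > 0.5871 → include.
Rate on top 3: 0.7148. large mussels: 0.836 > 0.7148 → include.
Rate on top 4: 0.7269. winkles: 0.321 < 0.7269 → exclude; stop.
Optimal diet: limpets, cockles, dogwhelks, large mussels — 4 of 5 types.

4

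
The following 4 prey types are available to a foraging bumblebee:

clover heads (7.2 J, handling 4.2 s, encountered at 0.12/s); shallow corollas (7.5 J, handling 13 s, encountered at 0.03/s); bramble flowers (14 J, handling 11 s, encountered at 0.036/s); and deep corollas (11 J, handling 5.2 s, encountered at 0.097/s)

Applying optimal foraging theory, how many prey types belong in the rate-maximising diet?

3

E/h in descending order: deep corollas 2.12, clover heads 1.71, bramble flowers 1.27, shallow corollas 0.577 J/s. The optimal diet is the largest prefix of this list for which every included type satisfies E_i/h_i > R on the types above it.
Rate on top 1: 0.7093. clover heads: 1.71 > 0.7093 → include.
Rate on top 2: 0.9615. bramble flowers: 1.27 > 0.9615 → include.
Rate on top 3: 1.013. shallow corollas: 0.577 < 1.013 → exclude; stop.
Optimal diet: deep corollas, clover heads, bramble flowers — 3 of 4 types.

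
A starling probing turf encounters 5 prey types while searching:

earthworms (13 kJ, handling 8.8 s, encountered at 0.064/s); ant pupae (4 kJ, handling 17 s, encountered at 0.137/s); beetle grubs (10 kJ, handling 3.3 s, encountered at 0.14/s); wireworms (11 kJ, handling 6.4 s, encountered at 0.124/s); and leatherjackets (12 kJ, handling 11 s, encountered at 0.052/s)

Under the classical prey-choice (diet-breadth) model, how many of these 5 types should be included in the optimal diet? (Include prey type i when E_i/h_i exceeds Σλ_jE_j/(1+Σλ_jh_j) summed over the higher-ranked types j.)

Rank by E/h (kJ/s): beetle grubs 3.03, wireworms 1.72, earthworms 1.48, leatherjackets 1.09, ant pupae 0.235. Include each in turn until the next type's E/h falls below the running intake rate.
Rate on top 1: 0.9576. wireworms: 1.72 > 0.9576 → include.
Rate on top 2: 1.225. earthworms: 1.48 > 1.225 → include.
Rate on top 3: 1.276. leatherjackets: 1.09 < 1.276 → exclude; stop.
Optimal diet: beetle grubs, wireworms, earthworms — 3 of 5 types.

3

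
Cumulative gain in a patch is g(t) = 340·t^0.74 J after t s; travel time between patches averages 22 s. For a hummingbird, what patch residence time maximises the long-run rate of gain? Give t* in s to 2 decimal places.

Maximise g(t)/(T+t): set derivative to zero → g'(t)(T+t) = g(t).
g'(t) = 0.74·340·t^-0.26. Setting 0.74·340·t^-0.26 = 340·t^0.74/(22+t) gives 0.74(22+t) = t, so 0.26·t = 0.74×22.
t* = 0.74×22/0.26 = 62.62 s.

62.62 s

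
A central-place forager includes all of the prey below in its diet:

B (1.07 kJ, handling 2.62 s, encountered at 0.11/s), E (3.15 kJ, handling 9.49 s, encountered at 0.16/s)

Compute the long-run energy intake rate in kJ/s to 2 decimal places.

R = Σλ_iE_i / (1 + Σλ_ih_i)
Numerator: 0.11×1.07 + 0.16×3.15 = 0.6217
Denominator: 1 + 0.11×2.62 + 0.16×9.49 = 2.807
R = 0.6217/2.807 = 0.2215 kJ/s

0.22 kJ/s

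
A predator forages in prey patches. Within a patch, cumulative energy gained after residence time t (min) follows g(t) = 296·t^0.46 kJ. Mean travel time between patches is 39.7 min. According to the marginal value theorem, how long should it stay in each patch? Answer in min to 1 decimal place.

By the marginal value theorem, leave when the instantaneous gain rate g'(t) equals the habitat-wide average g(t)/(T + t).
g'(t) = 0.46·296·t^-0.54. Setting 0.46·296·t^-0.54 = 296·t^0.46/(39.7+t) gives 0.46(39.7+t) = t, so 0.54·t = 0.46×39.7.
t* = 0.46×39.7/0.54 = 33.82 min.

33.8 min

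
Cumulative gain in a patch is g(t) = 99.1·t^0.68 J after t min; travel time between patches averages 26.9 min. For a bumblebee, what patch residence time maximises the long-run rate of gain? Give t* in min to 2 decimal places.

Maximise g(t)/(T+t): set derivative to zero → g'(t)(T+t) = g(t).
g'(t) = 0.68·99.1·t^-0.32. Setting 0.68·99.1·t^-0.32 = 99.1·t^0.68/(26.9+t) gives 0.68(26.9+t) = t, so 0.32·t = 0.68×26.9.
t* = 0.68×26.9/0.32 = 57.16 min.

57.16 min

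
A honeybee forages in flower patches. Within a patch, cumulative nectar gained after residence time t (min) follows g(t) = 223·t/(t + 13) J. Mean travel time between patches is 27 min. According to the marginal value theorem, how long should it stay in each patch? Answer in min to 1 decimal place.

18.7 min

Maximise g(t)/(T+t): set derivative to zero → g'(t)(T+t) = g(t).
g'(t) = 223·13/(t + 13)². Setting 223·13/(t+13)² = 223t/[(t+13)(27+t)] gives 13(27+t) = t(t+13), so t² = 13×27 = 351.
t* = √351 = 18.73 min.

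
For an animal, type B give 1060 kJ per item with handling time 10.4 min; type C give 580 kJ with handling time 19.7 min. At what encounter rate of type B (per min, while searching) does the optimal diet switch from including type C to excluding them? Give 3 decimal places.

At the threshold, the rate on type B alone equals the profitability of type C: λ·1060/(1 + λ·10.4) = 580/19.7 = 29.44.
Rearranging, λ(1060 − 29.44×10.4) = 29.44, so λ = 29.44/753.8 = 0.03906 per min.

0.039 per min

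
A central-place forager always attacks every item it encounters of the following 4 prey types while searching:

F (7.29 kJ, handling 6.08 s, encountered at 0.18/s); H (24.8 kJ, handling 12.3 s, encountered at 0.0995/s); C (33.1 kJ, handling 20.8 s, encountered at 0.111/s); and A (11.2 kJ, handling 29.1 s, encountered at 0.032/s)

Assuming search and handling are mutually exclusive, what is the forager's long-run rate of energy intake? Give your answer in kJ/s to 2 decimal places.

1.19 kJ/s

R = Σλ_iE_i / (1 + Σλ_ih_i)
Numerator: 0.18×7.29 + 0.0995×24.8 + 0.111×33.1 + 0.032×11.2 = 7.812
Denominator: 1 + 0.18×6.08 + 0.0995×12.3 + 0.111×20.8 + 0.032×29.1 = 6.558
R = 7.812/6.558 = 1.191 kJ/s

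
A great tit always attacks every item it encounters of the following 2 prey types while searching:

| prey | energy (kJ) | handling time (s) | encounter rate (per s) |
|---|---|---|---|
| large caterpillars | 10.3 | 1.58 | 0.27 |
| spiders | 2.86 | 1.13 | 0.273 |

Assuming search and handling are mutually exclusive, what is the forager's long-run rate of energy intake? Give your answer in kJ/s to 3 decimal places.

2.053 kJ/s

R = (0.27×10.3 + 0.273×2.86) / (1 + 0.27×1.58 + 0.273×1.13) = 3.562/1.735 = 2.053 kJ/s.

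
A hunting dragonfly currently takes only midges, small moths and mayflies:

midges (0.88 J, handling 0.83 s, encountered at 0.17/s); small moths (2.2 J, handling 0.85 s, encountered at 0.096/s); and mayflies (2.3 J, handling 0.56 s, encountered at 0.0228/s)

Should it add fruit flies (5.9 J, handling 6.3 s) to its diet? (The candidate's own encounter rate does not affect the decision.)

Intake rate on the current diet: R = (0.17×0.88 + 0.096×2.2 + 0.0228×2.3) / (1 + 0.17×0.83 + 0.096×0.85 + 0.0228×0.56) = 0.4132/1.235 = 0.3345 J/s.
Profitability of fruit flies: 5.9/6.3 = 0.9365 J/s.
Since 0.9365 > R, including fruit flies increases the long-run rate.

Yes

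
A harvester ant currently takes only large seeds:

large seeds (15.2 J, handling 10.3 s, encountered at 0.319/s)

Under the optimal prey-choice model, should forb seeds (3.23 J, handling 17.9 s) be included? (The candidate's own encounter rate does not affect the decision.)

No

On large seeds alone, R = ΣλE/(1+Σλh) = 4.849/4.286 = 1.131 J/s.
Profitability of forb seeds: 3.23/17.9 = 0.1804 J/s.
0.1804 < 1.131, so adding forb seeds would lower the average — exclude it.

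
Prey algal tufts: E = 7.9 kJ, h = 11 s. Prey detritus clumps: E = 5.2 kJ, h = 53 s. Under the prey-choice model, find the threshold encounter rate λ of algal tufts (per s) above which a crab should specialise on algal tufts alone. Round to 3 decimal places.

0.014 per s

At the threshold, the rate on algal tufts alone equals the profitability of detritus clumps: λ·7.9/(1 + λ·11) = 5.2/53 = 0.09811.
Rearranging, λ(7.9 − 0.09811×11) = 0.09811, so λ = 0.09811/6.821 = 0.01438 per s.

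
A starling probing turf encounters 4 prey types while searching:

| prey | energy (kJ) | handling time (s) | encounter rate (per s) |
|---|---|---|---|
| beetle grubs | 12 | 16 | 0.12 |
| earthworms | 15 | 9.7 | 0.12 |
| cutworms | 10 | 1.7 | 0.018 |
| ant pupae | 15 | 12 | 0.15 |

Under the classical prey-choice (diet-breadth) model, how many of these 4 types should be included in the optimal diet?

Rank by E/h (kJ/s): cutworms 5.88, earthworms 1.55, ant pupae 1.25, beetle grubs 0.75. Include each in turn until the next type's E/h falls below the running intake rate.
Rate on top 1: 0.1747. earthworms: 1.55 > 0.1747 → include.
Rate on top 2: 0.9022. ant pupae: 1.25 > 0.9022 → include.
Rate on top 3: 1.059. beetle grubs: 0.75 < 1.059 → exclude; stop.
Optimal diet: cutworms, earthworms, ant pupae — 3 of 4 types.

3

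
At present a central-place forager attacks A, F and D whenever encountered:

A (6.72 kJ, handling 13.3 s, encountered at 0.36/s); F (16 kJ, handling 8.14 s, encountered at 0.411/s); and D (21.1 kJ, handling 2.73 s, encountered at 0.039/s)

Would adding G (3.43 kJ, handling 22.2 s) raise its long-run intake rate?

No

Intake rate on the current diet: R = (0.36×6.72 + 0.411×16 + 0.039×21.1) / (1 + 0.36×13.3 + 0.411×8.14 + 0.039×2.73) = 9.818/9.24 = 1.063 kJ/s.
Profitability of G: 3.43/22.2 = 0.1545 kJ/s.
Since 0.1545 < R, time spent handling G is better spent searching.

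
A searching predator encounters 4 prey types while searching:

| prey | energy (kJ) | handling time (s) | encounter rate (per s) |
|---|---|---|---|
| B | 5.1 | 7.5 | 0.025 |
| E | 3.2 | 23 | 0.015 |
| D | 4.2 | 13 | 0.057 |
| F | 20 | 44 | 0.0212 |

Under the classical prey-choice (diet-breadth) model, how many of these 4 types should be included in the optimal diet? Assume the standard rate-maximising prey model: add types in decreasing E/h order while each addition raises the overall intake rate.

Rank by E/h (kJ/s): B 0.68, F 0.455, D 0.323, E 0.139. Include each in turn until the next type's E/h falls below the running intake rate.
Rate on top 1: 0.1074. F: 0.455 > 0.1074 → include.
Rate on top 2: 0.2601. D: 0.323 > 0.2601 → include.
Rate on top 3: 0.2764. E: 0.139 < 0.2764 → exclude; stop.
Optimal diet: B, F, D — 3 of 4 types.

3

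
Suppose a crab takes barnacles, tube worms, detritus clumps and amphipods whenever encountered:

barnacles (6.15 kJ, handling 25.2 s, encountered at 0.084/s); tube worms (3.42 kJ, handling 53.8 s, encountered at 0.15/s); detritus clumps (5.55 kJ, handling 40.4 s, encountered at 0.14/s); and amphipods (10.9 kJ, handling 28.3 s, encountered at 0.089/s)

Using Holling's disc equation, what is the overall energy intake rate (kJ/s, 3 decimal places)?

R = (0.084×6.15 + 0.15×3.42 + 0.14×5.55 + 0.089×10.9) / (1 + 0.084×25.2 + 0.15×53.8 + 0.14×40.4 + 0.089×28.3) = 2.777/19.36 = 0.1434 kJ/s.

0.143 kJ/s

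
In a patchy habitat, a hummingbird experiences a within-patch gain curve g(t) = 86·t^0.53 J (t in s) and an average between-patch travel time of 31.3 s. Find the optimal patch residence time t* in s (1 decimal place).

By the marginal value theorem, leave when the instantaneous gain rate g'(t) equals the habitat-wide average g(t)/(T + t).
g'(t) = 0.53·86·t^-0.47. Setting 0.53·86·t^-0.47 = 86·t^0.53/(31.3+t) gives 0.53(31.3+t) = t, so 0.47·t = 0.53×31.3.
t* = 0.53×31.3/0.47 = 35.3 s.

35.3 s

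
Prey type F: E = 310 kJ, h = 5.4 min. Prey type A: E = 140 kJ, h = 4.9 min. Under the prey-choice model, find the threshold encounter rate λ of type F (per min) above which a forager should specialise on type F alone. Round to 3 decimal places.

0.183 per min

The zero-one rule: include type A iff E₂/h₂ > λE₁/(1+λh₁). Equality gives the switch point.
λE₁h₂ = E₂ + λE₂h₁ ⇒ λ = E₂/(E₁h₂ − E₂h₁) = 140/(1519 − 756) = 0.1835 per min.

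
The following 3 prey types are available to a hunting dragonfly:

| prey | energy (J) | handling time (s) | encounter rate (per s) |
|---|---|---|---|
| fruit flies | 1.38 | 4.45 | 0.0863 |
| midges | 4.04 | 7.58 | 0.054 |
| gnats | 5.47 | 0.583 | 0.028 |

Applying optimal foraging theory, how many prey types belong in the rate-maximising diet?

Profitabilities (E/h, J/s): gnats 9.38, midges 0.533, fruit flies 0.31. Add prey in this order while the next type's profitability exceeds the intake rate on those already taken.
Rate on top 1: 0.1507. midges: 0.533 > 0.1507 → include.
Rate on top 2: 0.2605. fruit flies: 0.31 > 0.2605 → include.
Optimal diet: gnats, midges, fruit flies — 3 of 3 types.

3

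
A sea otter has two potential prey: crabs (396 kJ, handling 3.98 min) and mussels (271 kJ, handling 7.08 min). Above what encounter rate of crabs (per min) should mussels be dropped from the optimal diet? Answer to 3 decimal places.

0.157 per min

At the threshold, the rate on crabs alone equals the profitability of mussels: λ·396/(1 + λ·3.98) = 271/7.08 = 38.28.
Rearranging, λ(396 − 38.28×3.98) = 38.28, so λ = 38.28/243.7 = 0.1571 per min.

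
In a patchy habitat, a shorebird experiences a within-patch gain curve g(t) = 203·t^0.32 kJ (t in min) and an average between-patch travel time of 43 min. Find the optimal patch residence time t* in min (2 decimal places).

20.24 min

Maximise g(t)/(T+t): set derivative to zero → g'(t)(T+t) = g(t).
g'(t) = 0.32·203·t^-0.68. Setting 0.32·203·t^-0.68 = 203·t^0.32/(43+t) gives 0.32(43+t) = t, so 0.68·t = 0.32×43.
t* = 0.32×43/0.68 = 20.24 min.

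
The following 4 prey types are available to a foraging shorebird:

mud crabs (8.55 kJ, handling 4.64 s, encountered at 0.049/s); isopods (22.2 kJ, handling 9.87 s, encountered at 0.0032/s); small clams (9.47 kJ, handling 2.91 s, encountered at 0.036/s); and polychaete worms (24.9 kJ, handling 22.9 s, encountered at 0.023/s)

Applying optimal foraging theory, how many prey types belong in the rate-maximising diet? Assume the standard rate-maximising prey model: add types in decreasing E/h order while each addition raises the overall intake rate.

4

Rank by E/h (kJ/s): small clams 3.25, isopods 2.25, mud crabs 1.84, polychaete worms 1.09. Include each in turn until the next type's E/h falls below the running intake rate.
Rate on top 1: 0.3086. isopods: 2.25 > 0.3086 → include.
Rate on top 2: 0.3625. mud crabs: 1.84 > 0.3625 → include.
Rate on top 3: 0.6093. polychaete worms: 1.09 > 0.6093 → include.
Optimal diet: small clams, isopods, mud crabs, polychaete worms — 4 of 4 types.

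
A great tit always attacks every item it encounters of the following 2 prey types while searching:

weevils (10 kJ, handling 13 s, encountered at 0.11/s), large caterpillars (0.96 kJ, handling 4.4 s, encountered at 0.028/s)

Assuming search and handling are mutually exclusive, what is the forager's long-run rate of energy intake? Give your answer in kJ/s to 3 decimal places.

R = Σλ_iE_i / (1 + Σλ_ih_i)
Numerator: 0.11×10 + 0.028×0.96 = 1.127
Denominator: 1 + 0.11×13 + 0.028×4.4 = 2.553
R = 1.127/2.553 = 0.4414 kJ/s

0.441 kJ/s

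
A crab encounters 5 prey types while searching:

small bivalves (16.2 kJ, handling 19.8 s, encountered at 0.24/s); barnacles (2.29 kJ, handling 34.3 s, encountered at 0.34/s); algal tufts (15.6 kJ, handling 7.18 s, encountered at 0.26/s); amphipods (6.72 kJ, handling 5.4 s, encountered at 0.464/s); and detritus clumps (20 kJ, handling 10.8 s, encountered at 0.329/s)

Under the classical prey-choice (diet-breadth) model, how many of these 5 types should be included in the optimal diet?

Rank by E/h (kJ/s): algal tufts 2.17, detritus clumps 1.85, amphipods 1.24, small bivalves 0.818, barnacles 0.0668. Include each in turn until the next type's E/h falls below the running intake rate.
Rate on top 1: 1.415. detritus clumps: 1.85 > 1.415 → include.
Rate on top 2: 1.657. amphipods: 1.24 < 1.657 → exclude; stop.
Optimal diet: algal tufts, detritus clumps — 2 of 5 types.

2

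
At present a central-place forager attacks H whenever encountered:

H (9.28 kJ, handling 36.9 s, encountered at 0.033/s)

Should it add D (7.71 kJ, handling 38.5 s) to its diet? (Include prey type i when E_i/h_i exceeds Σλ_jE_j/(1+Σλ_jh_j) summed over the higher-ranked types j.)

Yes

On H alone, R = ΣλE/(1+Σλh) = 0.3062/2.218 = 0.1381 kJ/s.
D: E/h = 7.71/38.5 = 0.2003 kJ/s.
0.2003 > 0.1381, so adding D raises the average — include it.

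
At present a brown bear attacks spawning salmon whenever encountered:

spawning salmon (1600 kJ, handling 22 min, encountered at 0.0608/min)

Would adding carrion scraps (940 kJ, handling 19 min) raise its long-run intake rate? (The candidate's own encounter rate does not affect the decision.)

Yes

Intake rate on the current diet: R = (0.0608×1600) / (1 + 0.0608×22) = 97.28/2.338 = 41.62 kJ/min.
Profitability of carrion scraps: 940/19 = 49.47 kJ/min.
49.47 > 41.62, so adding carrion scraps raises the average — include it.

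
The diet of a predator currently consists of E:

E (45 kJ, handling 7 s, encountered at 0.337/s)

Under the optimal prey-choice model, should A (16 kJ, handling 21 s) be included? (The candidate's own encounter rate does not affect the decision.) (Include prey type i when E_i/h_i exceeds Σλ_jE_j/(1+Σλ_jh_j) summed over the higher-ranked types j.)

On E alone, R = ΣλE/(1+Σλh) = 15.17/3.359 = 4.515 kJ/s.
Profitability of A: 16/21 = 0.7619 kJ/s.
0.7619 < 4.515, so adding A would lower the average — exclude it.

No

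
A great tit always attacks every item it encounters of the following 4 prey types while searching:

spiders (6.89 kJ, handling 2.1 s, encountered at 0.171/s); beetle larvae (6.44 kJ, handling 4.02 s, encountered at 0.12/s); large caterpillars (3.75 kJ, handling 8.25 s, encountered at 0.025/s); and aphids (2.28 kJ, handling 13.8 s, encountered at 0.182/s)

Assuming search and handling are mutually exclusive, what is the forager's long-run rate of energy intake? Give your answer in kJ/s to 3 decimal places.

0.539 kJ/s

R = Σλ_iE_i / (1 + Σλ_ih_i)
Numerator: 0.171×6.89 + 0.12×6.44 + 0.025×3.75 + 0.182×2.28 = 2.46
Denominator: 1 + 0.171×2.1 + 0.12×4.02 + 0.025×8.25 + 0.182×13.8 = 4.559
R = 2.46/4.559 = 0.5395 kJ/s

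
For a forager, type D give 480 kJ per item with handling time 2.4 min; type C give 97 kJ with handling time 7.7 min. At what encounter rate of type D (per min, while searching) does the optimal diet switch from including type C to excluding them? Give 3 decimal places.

At the threshold, the rate on type D alone equals the profitability of type C: λ·480/(1 + λ·2.4) = 97/7.7 = 12.6.
Rearranging, λ(480 − 12.6×2.4) = 12.6, so λ = 12.6/449.8 = 0.02801 per min.

0.028 per min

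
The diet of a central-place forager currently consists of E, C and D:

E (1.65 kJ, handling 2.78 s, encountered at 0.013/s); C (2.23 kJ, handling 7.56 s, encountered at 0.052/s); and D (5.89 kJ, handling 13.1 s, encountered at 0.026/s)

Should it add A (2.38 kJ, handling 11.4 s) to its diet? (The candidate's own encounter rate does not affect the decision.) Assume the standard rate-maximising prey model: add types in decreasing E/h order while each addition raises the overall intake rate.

Yes

Current rate: (0.013×1.65 + 0.052×2.23 + 0.026×5.89)/(1 + 0.013×2.78 + 0.052×7.56 + 0.026×13.1) = 0.1642 kJ/s.
Profitability of A: 2.38/11.4 = 0.2088 kJ/s.
Since 0.2088 > R, including A increases the long-run rate.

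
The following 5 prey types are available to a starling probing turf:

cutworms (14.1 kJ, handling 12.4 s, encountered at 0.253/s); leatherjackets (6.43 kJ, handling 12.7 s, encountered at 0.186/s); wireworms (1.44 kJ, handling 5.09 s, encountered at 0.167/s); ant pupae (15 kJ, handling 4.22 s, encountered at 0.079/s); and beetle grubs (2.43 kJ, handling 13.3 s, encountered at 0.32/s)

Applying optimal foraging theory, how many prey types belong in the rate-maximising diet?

E/h in descending order: ant pupae 3.55, cutworms 1.14, leatherjackets 0.506, wireworms 0.283, beetle grubs 0.183 kJ/s. The optimal diet is the largest prefix of this list for which every included type satisfies E_i/h_i > R on the types above it.
Rate on top 1: 0.8887. cutworms: 1.14 > 0.8887 → include.
Rate on top 2: 1.063. leatherjackets: 0.506 < 1.063 → exclude; stop.
Optimal diet: ant pupae, cutworms — 2 of 5 types.

2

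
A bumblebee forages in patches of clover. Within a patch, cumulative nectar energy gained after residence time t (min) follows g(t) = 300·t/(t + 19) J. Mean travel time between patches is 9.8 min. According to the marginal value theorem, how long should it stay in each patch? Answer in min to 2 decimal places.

13.65 min

Maximise g(t)/(T+t): set derivative to zero → g'(t)(T+t) = g(t).
g'(t) = 300·19/(t + 19)². Setting 300·19/(t+19)² = 300t/[(t+19)(9.8+t)] gives 19(9.8+t) = t(t+19), so t² = 19×9.8 = 186.2.
t* = √186.2 = 13.65 min.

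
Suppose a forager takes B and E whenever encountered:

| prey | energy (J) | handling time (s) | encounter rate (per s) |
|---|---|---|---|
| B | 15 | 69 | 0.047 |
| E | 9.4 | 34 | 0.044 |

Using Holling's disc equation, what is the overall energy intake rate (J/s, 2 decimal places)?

0.19 J/s

R = Σλ_iE_i / (1 + Σλ_ih_i)
Numerator: 0.047×15 + 0.044×9.4 = 1.119
Denominator: 1 + 0.047×69 + 0.044×34 = 5.739
R = 1.119/5.739 = 0.1949 J/s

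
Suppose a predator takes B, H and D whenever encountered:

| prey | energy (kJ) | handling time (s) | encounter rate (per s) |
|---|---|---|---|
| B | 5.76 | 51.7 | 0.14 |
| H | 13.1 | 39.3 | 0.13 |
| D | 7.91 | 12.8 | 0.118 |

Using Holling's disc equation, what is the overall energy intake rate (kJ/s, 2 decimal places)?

0.23 kJ/s

R = (0.14×5.76 + 0.13×13.1 + 0.118×7.91) / (1 + 0.14×51.7 + 0.13×39.3 + 0.118×12.8) = 3.443/14.86 = 0.2317 kJ/s.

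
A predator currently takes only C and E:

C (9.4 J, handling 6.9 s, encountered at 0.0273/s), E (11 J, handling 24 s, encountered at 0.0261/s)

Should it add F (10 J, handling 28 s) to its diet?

Yes

Current rate: (0.0273×9.4 + 0.0261×11)/(1 + 0.0273×6.9 + 0.0261×24) = 0.2996 J/s.
Profitability of F: 10/28 = 0.3571 J/s.
Since 0.3571 > R, including F increases the long-run rate.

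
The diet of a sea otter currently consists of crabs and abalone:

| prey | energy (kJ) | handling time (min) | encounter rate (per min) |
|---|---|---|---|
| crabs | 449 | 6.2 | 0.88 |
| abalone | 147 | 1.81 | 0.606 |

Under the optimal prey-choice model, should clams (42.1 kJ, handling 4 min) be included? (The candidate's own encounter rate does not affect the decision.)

On crabs and abalone alone, R = ΣλE/(1+Σλh) = 484.2/7.553 = 64.11 kJ/min.
clams: E/h = 42.1/4 = 10.53 kJ/min.
Since 10.53 < R, time spent handling clams is better spent searching.

No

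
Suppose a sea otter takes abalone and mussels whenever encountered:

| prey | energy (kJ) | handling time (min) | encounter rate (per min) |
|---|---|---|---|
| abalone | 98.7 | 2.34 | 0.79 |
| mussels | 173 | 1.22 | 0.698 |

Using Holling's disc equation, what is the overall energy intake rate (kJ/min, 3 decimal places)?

Energy encountered per unit search time: 0.79×98.7 + 0.698×173 = 198.7 kJ/min.
Handling time per unit search time: 0.79×2.34 + 0.698×1.22 = 2.7.
Rate = 198.7/(1 + 2.7) = 53.71 kJ/min.

53.708 kJ/min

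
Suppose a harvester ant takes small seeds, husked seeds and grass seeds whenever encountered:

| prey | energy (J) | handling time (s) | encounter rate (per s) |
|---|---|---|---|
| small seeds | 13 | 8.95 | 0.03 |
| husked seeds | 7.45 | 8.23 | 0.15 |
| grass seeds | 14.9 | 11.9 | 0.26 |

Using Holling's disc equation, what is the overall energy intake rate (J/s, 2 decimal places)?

0.96 J/s

R = Σλ_iE_i / (1 + Σλ_ih_i)
Numerator: 0.03×13 + 0.15×7.45 + 0.26×14.9 = 5.381
Denominator: 1 + 0.03×8.95 + 0.15×8.23 + 0.26×11.9 = 5.597
R = 5.381/5.597 = 0.9615 J/s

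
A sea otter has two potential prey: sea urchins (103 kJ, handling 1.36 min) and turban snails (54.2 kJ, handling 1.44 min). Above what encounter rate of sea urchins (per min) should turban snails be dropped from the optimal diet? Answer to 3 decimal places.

The zero-one rule: include turban snails iff E₂/h₂ > λE₁/(1+λh₁). Equality gives the switch point.
λE₁h₂ = E₂ + λE₂h₁ ⇒ λ = E₂/(E₁h₂ − E₂h₁) = 54.2/(148.3 − 73.71) = 0.7265 per min.

0.726 per min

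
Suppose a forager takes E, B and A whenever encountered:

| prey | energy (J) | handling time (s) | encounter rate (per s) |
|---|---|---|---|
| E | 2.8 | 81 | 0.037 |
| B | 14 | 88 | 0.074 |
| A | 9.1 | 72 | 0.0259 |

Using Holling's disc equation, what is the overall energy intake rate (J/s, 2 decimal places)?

0.11 J/s

Energy encountered per unit search time: 0.037×2.8 + 0.074×14 + 0.0259×9.1 = 1.375 J/s.
Handling time per unit search time: 0.037×81 + 0.074×88 + 0.0259×72 = 11.37.
Rate = 1.375/(1 + 11.37) = 0.1111 J/s.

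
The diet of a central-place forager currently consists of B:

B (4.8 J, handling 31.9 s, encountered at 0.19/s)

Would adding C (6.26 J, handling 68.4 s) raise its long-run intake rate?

On B alone, R = ΣλE/(1+Σλh) = 0.912/7.061 = 0.1292 J/s.
C: E/h = 6.26/68.4 = 0.09152 J/s.
0.09152 < 0.1292, so adding C would lower the average — exclude it.

No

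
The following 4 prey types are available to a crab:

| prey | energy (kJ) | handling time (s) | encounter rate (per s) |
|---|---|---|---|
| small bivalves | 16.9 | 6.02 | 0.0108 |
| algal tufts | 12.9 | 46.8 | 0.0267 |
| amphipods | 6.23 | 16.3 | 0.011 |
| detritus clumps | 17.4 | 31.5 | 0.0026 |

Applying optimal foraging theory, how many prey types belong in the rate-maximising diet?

E/h in descending order: small bivalves 2.81, detritus clumps 0.552, amphipods 0.382, algal tufts 0.276 kJ/s. The optimal diet is the largest prefix of this list for which every included type satisfies E_i/h_i > R on the types above it.
Rate on top 1: 0.1714. detritus clumps: 0.552 > 0.1714 → include.
Rate on top 2: 0.1986. amphipods: 0.382 > 0.1986 → include.
Rate on top 3: 0.2234. algal tufts: 0.276 > 0.2234 → include.
Optimal diet: small bivalves, detritus clumps, amphipods, algal tufts — 4 of 4 types.

4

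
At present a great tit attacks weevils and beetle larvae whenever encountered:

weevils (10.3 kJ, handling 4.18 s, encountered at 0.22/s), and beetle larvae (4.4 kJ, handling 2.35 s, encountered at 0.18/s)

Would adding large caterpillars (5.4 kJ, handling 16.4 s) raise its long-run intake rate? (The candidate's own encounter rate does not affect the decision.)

No

Current rate: (0.22×10.3 + 0.18×4.4)/(1 + 0.22×4.18 + 0.18×2.35) = 1.305 kJ/s.
large caterpillars: E/h = 5.4/16.4 = 0.3293 kJ/s.
Since 0.3293 < R, time spent handling large caterpillars is better spent searching.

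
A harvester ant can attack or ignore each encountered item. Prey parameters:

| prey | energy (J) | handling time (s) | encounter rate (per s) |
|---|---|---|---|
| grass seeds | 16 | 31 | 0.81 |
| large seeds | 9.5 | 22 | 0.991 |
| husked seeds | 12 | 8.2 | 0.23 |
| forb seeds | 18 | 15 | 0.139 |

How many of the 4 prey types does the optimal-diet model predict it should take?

Profitabilities (E/h, J/s): husked seeds 1.46, forb seeds 1.2, grass seeds 0.516, large seeds 0.432. Add prey in this order while the next type's profitability exceeds the intake rate on those already taken.
Rate on top 1: 0.9563. forb seeds: 1.2 > 0.9563 → include.
Rate on top 2: 1.059. grass seeds: 0.516 < 1.059 → exclude; stop.
Optimal diet: husked seeds, forb seeds — 2 of 4 types.

2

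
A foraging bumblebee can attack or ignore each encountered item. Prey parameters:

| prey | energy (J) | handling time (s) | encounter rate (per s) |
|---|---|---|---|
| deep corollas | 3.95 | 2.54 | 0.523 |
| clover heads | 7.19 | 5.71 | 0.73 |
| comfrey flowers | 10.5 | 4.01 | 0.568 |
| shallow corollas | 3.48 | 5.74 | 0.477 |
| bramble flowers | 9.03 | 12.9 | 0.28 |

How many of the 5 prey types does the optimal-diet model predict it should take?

1

Profitabilities (E/h, J/s): comfrey flowers 2.62, deep corollas 1.56, clover heads 1.26, bramble flowers 0.7, shallow corollas 0.606. Add prey in this order while the next type's profitability exceeds the intake rate on those already taken.
Rate on top 1: 1.82. deep corollas: 1.56 < 1.82 → exclude; stop.
Optimal diet: comfrey flowers — 1 of 5 types.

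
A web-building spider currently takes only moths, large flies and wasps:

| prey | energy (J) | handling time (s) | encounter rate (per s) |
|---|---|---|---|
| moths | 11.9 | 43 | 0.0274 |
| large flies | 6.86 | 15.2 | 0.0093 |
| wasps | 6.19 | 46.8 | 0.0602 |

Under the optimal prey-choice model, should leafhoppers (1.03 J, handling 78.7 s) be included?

On moths, large flies and wasps alone, R = ΣλE/(1+Σλh) = 0.7625/5.137 = 0.1484 J/s.
leafhoppers: E/h = 1.03/78.7 = 0.01309 J/s.
0.01309 < 0.1484, so adding leafhoppers would lower the average — exclude it.

No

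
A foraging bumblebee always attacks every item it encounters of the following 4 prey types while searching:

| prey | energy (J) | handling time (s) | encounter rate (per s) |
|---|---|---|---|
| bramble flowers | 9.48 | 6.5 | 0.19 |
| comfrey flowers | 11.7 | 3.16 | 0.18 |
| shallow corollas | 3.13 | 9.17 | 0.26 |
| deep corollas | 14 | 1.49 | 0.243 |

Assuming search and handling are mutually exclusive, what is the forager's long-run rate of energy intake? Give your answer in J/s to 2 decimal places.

1.46 J/s

R = Σλ_iE_i / (1 + Σλ_ih_i)
Numerator: 0.19×9.48 + 0.18×11.7 + 0.26×3.13 + 0.243×14 = 8.123
Denominator: 1 + 0.19×6.5 + 0.18×3.16 + 0.26×9.17 + 0.243×1.49 = 5.55
R = 8.123/5.55 = 1.464 J/s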